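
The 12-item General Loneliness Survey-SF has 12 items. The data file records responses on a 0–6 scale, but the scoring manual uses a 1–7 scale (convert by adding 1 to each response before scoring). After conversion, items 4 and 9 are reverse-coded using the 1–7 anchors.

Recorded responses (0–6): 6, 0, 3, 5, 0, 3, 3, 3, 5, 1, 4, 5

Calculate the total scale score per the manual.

Convert to 1–7: 7, 1, 4, 6, 1, 4, 4, 4, 6, 2, 5, 6
Reverse-coded (on a 1–7 scale, reversed = 8 − raw):
  item 4: 8 − 6 = 2
  item 9: 8 − 6 = 2
Scored: 7, 1, 4, 2, 1, 4, 4, 4, 2, 2, 5, 6
Total = 42

42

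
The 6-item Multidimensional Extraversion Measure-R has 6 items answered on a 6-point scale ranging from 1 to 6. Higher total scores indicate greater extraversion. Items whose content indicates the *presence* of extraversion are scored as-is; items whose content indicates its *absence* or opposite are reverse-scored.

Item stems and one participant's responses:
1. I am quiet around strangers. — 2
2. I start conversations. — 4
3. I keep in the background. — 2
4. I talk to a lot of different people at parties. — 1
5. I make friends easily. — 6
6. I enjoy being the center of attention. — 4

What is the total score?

25

Items 1, 3 describe the absence/opposite of extraversion → reverse-score.
on a 1–6 scale, reversed = 7 − raw.
  item 1: 7 − 2 = 5
  item 2: 4
  item 3: 7 − 2 = 5
  item 4: 1
  item 5: 6
  item 6: 4
Total = 5 + 4 + 5 + 1 + 6 + 4 = 25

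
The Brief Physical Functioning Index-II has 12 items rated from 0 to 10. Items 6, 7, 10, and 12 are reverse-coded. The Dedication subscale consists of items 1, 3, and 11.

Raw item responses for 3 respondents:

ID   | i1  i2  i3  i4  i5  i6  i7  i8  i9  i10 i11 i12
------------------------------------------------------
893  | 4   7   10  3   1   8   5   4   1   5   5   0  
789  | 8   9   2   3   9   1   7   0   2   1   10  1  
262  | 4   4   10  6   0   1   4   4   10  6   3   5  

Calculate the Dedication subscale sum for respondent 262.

Respondent 262 raw: 4, 4, 10, 6, 0, 1, 4, 4, 10, 6, 3, 5.
Dedication items: 1, 3, 11.
Reverse-coded (reverse-coded value = 10 − response):
  item 1: 4
  item 3: 10
  item 11: 3
Sum = 4 + 10 + 3 = 17

17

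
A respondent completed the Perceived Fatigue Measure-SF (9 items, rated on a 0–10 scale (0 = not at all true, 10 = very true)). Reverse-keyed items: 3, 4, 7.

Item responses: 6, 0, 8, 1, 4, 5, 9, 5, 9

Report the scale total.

Raw sum = 47. Reverse-keyed items: 3, 4, 7; their raw sum = 18.
Each reversal replaces raw with 10 − raw, changing the total by 10 − 2·raw per item.
Total = 47 + 3·10 − 2·18 = 47 + 30 − 36 = 41

41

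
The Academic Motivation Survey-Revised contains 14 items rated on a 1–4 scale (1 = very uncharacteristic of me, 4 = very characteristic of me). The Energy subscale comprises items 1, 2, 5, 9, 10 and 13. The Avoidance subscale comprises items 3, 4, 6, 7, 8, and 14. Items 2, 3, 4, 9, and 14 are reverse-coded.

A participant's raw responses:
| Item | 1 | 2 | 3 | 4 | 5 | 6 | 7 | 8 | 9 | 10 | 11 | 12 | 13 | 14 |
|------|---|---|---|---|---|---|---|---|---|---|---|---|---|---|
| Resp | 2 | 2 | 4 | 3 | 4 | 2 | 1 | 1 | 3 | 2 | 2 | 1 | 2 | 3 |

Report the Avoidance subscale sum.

9

Avoidance items: 3, 4, 6, 7, 8, 14.
Of these, items 3, 4, & 14 are reverse-coded; reversed = (1+4) − raw = 5 − raw.
  item 3: 5 − 4 = 1
  item 4: 5 − 3 = 2
  item 6: 2
  item 7: 1
  item 8: 1
  item 14: 5 − 3 = 2
Sum = 1 + 2 + 2 + 1 + 1 + 2 = 9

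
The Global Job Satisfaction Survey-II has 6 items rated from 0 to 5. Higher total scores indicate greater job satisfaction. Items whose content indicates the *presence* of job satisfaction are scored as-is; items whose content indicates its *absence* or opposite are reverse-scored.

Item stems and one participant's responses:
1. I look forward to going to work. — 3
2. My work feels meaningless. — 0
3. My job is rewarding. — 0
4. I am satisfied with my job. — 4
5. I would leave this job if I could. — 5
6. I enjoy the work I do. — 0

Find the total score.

12

Items 2, 5 describe the absence/opposite of job satisfaction → reverse-score.
reverse-coded value = 5 − response.
  item 1: 3
  item 2: 5 − 0 = 5
  item 3: 0
  item 4: 4
  item 5: 5 − 5 = 0
  item 6: 0
Total = 3 + 5 + 0 + 4 + 0 + 0 = 12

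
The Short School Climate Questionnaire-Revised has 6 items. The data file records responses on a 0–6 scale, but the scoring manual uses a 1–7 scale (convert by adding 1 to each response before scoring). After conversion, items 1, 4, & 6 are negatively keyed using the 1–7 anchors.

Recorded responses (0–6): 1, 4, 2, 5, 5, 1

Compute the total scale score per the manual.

28

Convert to 1–7: 2, 5, 3, 6, 6, 2
Reverse-coded (reversed = (1+7) − raw = 8 − raw):
  item 1: 8 − 2 = 6
  item 4: 8 − 6 = 2
  item 6: 8 − 2 = 6
Scored: 6, 5, 3, 2, 6, 6
Total = 28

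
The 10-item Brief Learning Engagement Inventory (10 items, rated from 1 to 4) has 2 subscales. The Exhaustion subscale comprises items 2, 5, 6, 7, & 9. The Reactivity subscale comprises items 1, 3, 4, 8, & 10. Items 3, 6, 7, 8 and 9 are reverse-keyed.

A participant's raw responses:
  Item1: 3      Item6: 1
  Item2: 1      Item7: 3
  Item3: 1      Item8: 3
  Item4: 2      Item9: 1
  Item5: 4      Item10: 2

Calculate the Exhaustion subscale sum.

15

Exhaustion items: 2, 5, 6, 7, 9.
Of these, items 6, 7, and 9 are reverse-keyed; reverse-coded value = 5 − response.
  item 2: 1
  item 5: 4
  item 6: 5 − 1 = 4
  item 7: 5 − 3 = 2
  item 9: 5 − 1 = 4
Sum = 1 + 4 + 4 + 2 + 4 = 15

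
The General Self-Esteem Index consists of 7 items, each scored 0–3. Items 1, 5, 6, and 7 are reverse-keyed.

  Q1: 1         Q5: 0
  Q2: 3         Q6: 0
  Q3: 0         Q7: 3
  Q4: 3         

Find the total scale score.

14

Raw sum = 10. Reverse-keyed items: 1, 5, 6, 7; their raw sum = 4.
Each reversal replaces raw with 3 − raw, changing the total by 3 − 2·raw per item.
Total = 10 + 4·3 − 2·4 = 10 + 12 − 8 = 14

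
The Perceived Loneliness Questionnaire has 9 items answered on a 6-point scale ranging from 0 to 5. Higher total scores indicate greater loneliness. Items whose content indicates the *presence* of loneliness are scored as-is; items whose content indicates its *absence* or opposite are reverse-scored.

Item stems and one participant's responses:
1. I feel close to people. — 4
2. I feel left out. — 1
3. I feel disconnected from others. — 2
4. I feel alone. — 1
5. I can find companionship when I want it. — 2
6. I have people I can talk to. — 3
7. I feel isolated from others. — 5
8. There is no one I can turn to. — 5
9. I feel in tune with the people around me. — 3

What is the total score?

22

Items 1, 5, 6, 9 describe the absence/opposite of loneliness → reverse-score.
reversed = (0+5) − raw = 5 − raw.
  item 1: 5 − 4 = 1
  item 2: 1
  item 3: 2
  item 4: 1
  item 5: 5 − 2 = 3
  item 6: 5 − 3 = 2
  item 7: 5
  item 8: 5
  item 9: 5 − 3 = 2
Total = 1 + 1 + 2 + 1 + 3 + 2 + 5 + 5 + 2 = 22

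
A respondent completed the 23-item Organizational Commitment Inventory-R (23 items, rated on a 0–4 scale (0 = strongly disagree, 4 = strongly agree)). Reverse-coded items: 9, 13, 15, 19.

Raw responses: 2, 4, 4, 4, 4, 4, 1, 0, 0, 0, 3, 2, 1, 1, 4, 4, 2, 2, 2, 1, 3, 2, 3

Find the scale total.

Apply reverse scoring (on a 0–4 scale, reversed = 4 − raw):
  item 9: 4 − 0 = 4
  item 13: 4 − 1 = 3
  item 15: 4 − 4 = 0
  item 19: 4 − 2 = 2
Scored responses: 2, 4, 4, 4, 4, 4, 1, 0, 4, 0, 3, 2, 3, 1, 0, 4, 2, 2, 2, 1, 3, 2, 3
Total = 2 + 4 + 4 + 4 + 4 + 4 + 1 + 0 + 4 + 0 + 3 + 2 + 3 + 1 + 0 + 4 + 2 + 2 + 2 + 1 + 3 + 2 + 3 = 55

55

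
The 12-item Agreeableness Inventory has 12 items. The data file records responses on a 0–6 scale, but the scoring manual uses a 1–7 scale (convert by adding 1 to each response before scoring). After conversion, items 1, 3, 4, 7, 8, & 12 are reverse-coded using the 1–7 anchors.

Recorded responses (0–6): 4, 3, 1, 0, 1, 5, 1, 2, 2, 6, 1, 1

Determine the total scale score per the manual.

Convert to 1–7: 5, 4, 2, 1, 2, 6, 2, 3, 3, 7, 2, 2
Reverse-coded (reversed = (1+7) − raw = 8 − raw):
  item 1: 8 − 5 = 3
  item 3: 8 − 2 = 6
  item 4: 8 − 1 = 7
  item 7: 8 − 2 = 6
  item 8: 8 − 3 = 5
  item 12: 8 − 2 = 6
Scored: 3, 4, 6, 7, 2, 6, 6, 5, 3, 7, 2, 6
Total = 57

57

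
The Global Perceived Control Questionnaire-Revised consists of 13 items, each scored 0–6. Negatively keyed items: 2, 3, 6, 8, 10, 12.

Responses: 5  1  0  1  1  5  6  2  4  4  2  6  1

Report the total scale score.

38

Reversing items 2, 3, 6, 8, 10 and 12 with 6 − raw:
Total = 5 + (6−1) + (6−0) + 1 + 1 + (6−5) + 6 + (6−2) + 4 + (6−4) + 2 + (6−6) + 1
      = 5 + 5 + 6 + 1 + 1 + 1 + 6 + 4 + 4 + 2 + 2 + 0 + 1 = 38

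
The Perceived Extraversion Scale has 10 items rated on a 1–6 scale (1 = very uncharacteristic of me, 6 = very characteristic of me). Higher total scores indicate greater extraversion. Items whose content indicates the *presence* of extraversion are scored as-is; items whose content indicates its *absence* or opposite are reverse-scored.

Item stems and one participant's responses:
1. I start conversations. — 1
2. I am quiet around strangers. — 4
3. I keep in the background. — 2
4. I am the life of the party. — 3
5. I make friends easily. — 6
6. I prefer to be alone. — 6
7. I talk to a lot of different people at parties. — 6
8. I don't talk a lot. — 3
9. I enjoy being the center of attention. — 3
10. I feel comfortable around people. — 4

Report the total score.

Items 2, 3, 6, 8 describe the absence/opposite of extraversion → reverse-score.
reversed = (1+6) − raw = 7 − raw.
  item 1: 1
  item 2: 7 − 4 = 3
  item 3: 7 − 2 = 5
  item 4: 3
  item 5: 6
  item 6: 7 − 6 = 1
  item 7: 6
  item 8: 7 − 3 = 4
  item 9: 3
  item 10: 4
Total = 1 + 3 + 5 + 3 + 6 + 1 + 6 + 4 + 3 + 4 = 36

36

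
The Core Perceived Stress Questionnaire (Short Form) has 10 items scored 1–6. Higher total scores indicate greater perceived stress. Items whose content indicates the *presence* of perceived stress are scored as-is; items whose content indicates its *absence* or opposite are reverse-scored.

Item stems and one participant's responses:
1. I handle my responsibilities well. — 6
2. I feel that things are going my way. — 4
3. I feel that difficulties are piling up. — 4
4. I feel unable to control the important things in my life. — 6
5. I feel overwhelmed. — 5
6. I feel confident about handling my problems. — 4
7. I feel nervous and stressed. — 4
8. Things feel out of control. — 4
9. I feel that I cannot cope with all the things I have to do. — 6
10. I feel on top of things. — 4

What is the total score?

Items 1, 2, 6, 10 describe the absence/opposite of perceived stress → reverse-score.
reverse-coded value = 7 − response.
  item 1: 7 − 6 = 1
  item 2: 7 − 4 = 3
  item 3: 4
  item 4: 6
  item 5: 5
  item 6: 7 − 4 = 3
  item 7: 4
  item 8: 4
  item 9: 6
  item 10: 7 − 4 = 3
Total = 1 + 3 + 4 + 6 + 5 + 3 + 4 + 4 + 6 + 3 = 39

39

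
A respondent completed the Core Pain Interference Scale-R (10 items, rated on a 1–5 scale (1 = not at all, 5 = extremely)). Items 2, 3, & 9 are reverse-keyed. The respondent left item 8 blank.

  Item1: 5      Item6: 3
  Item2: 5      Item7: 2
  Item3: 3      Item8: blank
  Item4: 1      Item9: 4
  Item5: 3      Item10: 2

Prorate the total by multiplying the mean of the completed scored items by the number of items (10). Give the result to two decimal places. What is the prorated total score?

Reverse-coded (on a 1–5 scale, reversed = 6 − raw):
  item 2: 6 − 5 = 1
  item 3: 6 − 3 = 3
  item 9: 6 − 4 = 2
Completed scored items (9 of 10): 5, 1, 3, 1, 3, 3, 2, 2, 2; sum = 22.
Person mean = 22 / 9 ≈ 2.4444
Prorated total = (22 / 9) × 10 = 24.44 (to 2 dp)

24.44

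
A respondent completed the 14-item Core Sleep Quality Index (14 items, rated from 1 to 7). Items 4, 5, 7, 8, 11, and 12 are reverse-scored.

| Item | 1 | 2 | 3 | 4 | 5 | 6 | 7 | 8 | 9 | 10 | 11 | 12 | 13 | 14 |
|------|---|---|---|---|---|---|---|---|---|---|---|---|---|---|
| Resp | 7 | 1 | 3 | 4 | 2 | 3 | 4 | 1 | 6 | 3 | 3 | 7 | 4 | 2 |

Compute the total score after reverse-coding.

56

Raw sum = 50. Reverse-scored items: 4, 5, 7, 8, 11, 12; their raw sum = 21.
Each reversal replaces raw with 8 − raw, changing the total by 8 − 2·raw per item.
Total = 50 + 6·8 − 2·21 = 50 + 48 − 42 = 56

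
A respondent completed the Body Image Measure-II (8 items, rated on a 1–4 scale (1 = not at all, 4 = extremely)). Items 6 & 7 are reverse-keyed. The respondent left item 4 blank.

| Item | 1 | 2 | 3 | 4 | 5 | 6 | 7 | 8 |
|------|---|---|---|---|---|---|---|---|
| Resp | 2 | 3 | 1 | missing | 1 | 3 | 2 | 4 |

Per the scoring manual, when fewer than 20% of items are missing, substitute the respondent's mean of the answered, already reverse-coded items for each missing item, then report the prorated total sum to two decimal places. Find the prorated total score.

Reverse-coded (reverse-coded value = 5 − response):
  item 6: 5 − 3 = 2
  item 7: 5 − 2 = 3
Completed scored items (7 of 8): 2, 3, 1, 1, 2, 3, 4; sum = 16.
Person mean = 16 / 7 ≈ 2.2857
Prorated total = (16 / 7) × 8 = 18.29 (to 2 dp)

18.29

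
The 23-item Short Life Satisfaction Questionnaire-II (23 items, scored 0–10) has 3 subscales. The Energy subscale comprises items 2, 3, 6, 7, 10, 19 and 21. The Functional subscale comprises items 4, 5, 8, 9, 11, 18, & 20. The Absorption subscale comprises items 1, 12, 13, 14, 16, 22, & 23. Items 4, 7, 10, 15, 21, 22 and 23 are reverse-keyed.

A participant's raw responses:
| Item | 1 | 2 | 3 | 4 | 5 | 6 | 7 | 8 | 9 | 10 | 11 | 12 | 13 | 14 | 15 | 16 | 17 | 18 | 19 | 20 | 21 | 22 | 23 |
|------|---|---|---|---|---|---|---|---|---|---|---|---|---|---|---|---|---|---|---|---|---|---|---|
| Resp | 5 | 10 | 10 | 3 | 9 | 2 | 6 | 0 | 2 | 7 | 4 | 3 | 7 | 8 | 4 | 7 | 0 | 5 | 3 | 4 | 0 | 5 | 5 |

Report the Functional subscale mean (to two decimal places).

4.43

Functional items: 4, 5, 8, 9, 11, 18, 20.
Of these, item 4 is reverse-keyed; reverse-coded value = 10 − response.
  item 4: 10 − 3 = 7
  item 5: 9
  item 8: 0
  item 9: 2
  item 11: 4
  item 18: 5
  item 20: 4
Sum = 7 + 9 + 0 + 2 + 4 + 5 + 4 = 31
Mean = 31 / 7 = 4.43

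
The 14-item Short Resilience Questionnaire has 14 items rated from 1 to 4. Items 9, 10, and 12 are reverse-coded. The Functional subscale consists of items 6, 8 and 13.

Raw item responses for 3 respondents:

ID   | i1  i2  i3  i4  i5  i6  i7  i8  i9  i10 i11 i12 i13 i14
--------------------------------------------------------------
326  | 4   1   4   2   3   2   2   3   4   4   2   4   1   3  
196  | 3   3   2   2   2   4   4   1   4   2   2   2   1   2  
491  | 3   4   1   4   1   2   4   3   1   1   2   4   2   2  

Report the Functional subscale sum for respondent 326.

6

Respondent 326 raw: 4, 1, 4, 2, 3, 2, 2, 3, 4, 4, 2, 4, 1, 3.
Functional items: 6, 8, 13.
Reverse-coded (on a 1–4 scale, reversed = 5 − raw):
  item 6: 2
  item 8: 3
  item 13: 1
Sum = 2 + 3 + 1 = 6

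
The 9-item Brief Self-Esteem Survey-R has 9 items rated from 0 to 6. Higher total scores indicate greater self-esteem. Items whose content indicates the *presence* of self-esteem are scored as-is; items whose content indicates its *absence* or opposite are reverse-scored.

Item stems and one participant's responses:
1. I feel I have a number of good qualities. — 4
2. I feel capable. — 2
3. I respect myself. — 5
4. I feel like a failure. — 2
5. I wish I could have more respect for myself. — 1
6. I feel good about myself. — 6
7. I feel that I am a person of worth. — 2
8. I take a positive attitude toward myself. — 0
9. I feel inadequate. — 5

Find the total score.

29

Items 4, 5, 9 describe the absence/opposite of self-esteem → reverse-score.
reverse-coded value = 6 − response.
  item 1: 4
  item 2: 2
  item 3: 5
  item 4: 6 − 2 = 4
  item 5: 6 − 1 = 5
  item 6: 6
  item 7: 2
  item 8: 0
  item 9: 6 − 5 = 1
Total = 4 + 2 + 5 + 4 + 5 + 6 + 2 + 0 + 1 = 29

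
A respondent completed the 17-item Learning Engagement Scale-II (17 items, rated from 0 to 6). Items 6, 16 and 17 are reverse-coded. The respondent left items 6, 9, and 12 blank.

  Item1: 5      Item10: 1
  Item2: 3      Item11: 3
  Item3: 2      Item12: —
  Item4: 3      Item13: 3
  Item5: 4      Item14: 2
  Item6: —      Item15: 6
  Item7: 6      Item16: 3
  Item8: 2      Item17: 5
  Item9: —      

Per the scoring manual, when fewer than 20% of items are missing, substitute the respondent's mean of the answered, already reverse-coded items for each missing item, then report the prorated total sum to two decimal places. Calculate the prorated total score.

Reverse-coded (reversed = (0+6) − raw = 6 − raw):
  item 16: 6 − 3 = 3
  item 17: 6 − 5 = 1
Completed scored items (14 of 17): 5, 3, 2, 3, 4, 6, 2, 1, 3, 3, 2, 6, 3, 1; sum = 44.
Person mean = 44 / 14 ≈ 3.1429
Prorated total = (44 / 14) × 17 = 53.43 (to 2 dp)

53.43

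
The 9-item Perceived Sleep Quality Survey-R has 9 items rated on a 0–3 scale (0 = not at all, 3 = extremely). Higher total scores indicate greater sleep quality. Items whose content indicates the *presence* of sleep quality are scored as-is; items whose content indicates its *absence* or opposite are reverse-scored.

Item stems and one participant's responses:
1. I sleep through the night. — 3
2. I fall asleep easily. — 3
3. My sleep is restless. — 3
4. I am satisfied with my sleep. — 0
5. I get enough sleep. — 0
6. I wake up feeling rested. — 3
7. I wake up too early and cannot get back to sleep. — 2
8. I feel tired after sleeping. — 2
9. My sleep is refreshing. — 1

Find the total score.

12

Items 3, 7, 8 describe the absence/opposite of sleep quality → reverse-score.
on a 0–3 scale, reversed = 3 − raw.
  item 1: 3
  item 2: 3
  item 3: 3 − 3 = 0
  item 4: 0
  item 5: 0
  item 6: 3
  item 7: 3 − 2 = 1
  item 8: 3 − 2 = 1
  item 9: 1
Total = 3 + 3 + 0 + 0 + 0 + 3 + 1 + 1 + 1 = 12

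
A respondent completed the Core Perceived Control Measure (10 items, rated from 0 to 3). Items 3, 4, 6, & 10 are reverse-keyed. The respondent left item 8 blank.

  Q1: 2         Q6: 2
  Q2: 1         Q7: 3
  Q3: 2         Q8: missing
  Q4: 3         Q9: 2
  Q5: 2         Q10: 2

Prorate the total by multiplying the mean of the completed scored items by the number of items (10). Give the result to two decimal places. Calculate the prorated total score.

Reverse-coded (reverse-coded value = 3 − response):
  item 3: 3 − 2 = 1
  item 4: 3 − 3 = 0
  item 6: 3 − 2 = 1
  item 10: 3 − 2 = 1
Completed scored items (9 of 10): 2, 1, 1, 0, 2, 1, 3, 2, 1; sum = 13.
Person mean = 13 / 9 ≈ 1.4444
Prorated total = (13 / 9) × 10 = 14.44 (to 2 dp)

14.44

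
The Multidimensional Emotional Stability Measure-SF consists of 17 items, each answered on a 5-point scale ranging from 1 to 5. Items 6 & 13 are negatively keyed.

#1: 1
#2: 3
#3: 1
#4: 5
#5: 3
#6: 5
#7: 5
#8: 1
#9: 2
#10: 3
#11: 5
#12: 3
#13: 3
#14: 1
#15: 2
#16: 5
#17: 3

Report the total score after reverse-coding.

47

Negatively keyed items use 6 − raw:
  item 6: 6 − 5 = 1
  item 13: 6 − 3 = 3
Scored items: 1, 3, 1, 5, 3, 1, 5, 1, 2, 3, 5, 3, 3, 1, 2, 5, 3
Total = 1 + 3 + 1 + 5 + 3 + 1 + 5 + 1 + 2 + 3 + 5 + 3 + 3 + 1 + 2 + 5 + 3 = 47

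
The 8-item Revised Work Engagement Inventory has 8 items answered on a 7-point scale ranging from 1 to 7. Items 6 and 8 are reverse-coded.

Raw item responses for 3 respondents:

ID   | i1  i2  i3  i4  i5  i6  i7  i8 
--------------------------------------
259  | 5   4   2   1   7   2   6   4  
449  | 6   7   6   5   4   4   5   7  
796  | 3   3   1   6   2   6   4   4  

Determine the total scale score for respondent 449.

38

Respondent 449 raw: 6, 7, 6, 5, 4, 4, 5, 7.
Reverse-coded (on a 1–7 scale, reversed = 8 − raw):
  item 1: 6
  item 2: 7
  item 3: 6
  item 4: 5
  item 5: 4
  item 6: 8 − 4 = 4
  item 7: 5
  item 8: 8 − 7 = 1
Sum = 6 + 7 + 6 + 5 + 4 + 4 + 5 + 1 = 38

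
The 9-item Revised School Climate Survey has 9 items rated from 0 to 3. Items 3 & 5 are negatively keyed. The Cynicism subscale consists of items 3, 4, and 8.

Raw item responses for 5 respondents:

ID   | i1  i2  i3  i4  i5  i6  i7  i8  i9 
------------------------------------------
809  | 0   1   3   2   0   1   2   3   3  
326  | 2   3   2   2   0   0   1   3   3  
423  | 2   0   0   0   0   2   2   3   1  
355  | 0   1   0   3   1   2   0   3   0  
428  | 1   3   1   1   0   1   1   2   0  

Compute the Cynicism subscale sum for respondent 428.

5

Respondent 428 raw: 1, 3, 1, 1, 0, 1, 1, 2, 0.
Cynicism items: 3, 4, 8.
Reverse-coded (reversed = (0+3) − raw = 3 − raw):
  item 3: 3 − 1 = 2
  item 4: 1
  item 8: 2
Sum = 2 + 1 + 2 = 5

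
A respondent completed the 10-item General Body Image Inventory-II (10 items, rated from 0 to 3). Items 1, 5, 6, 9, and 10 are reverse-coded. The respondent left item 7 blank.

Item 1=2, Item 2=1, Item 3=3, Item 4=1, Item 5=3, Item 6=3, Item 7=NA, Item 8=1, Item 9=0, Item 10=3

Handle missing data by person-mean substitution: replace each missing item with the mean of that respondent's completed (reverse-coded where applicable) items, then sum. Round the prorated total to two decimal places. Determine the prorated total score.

11.11

Reverse-coded (reversed = (0+3) − raw = 3 − raw):
  item 1: 3 − 2 = 1
  item 5: 3 − 3 = 0
  item 6: 3 − 3 = 0
  item 9: 3 − 0 = 3
  item 10: 3 − 3 = 0
Completed scored items (9 of 10): 1, 1, 3, 1, 0, 0, 1, 3, 0; sum = 10.
Person mean = 10 / 9 ≈ 1.1111
Prorated total = (10 / 9) × 10 = 11.11 (to 2 dp)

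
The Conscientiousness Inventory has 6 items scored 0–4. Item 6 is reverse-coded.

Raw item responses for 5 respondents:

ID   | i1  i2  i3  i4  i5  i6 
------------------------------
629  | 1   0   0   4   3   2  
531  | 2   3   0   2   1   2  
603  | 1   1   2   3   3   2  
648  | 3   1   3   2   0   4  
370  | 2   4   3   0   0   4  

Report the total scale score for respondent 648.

9

Respondent 648 raw: 3, 1, 3, 2, 0, 4.
Reverse-coded (reverse-coded value = 4 − response):
  item 1: 3
  item 2: 1
  item 3: 3
  item 4: 2
  item 5: 0
  item 6: 4 − 4 = 0
Sum = 3 + 1 + 3 + 2 + 0 + 0 = 9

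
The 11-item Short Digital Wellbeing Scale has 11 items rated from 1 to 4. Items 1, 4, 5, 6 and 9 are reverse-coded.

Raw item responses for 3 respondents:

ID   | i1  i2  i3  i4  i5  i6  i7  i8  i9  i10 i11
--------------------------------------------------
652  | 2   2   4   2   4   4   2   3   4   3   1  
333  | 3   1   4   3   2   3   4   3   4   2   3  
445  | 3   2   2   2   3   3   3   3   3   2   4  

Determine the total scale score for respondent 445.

Respondent 445 raw: 3, 2, 2, 2, 3, 3, 3, 3, 3, 2, 4.
Reverse-coded (reversed = (1+4) − raw = 5 − raw):
  item 1: 5 − 3 = 2
  item 2: 2
  item 3: 2
  item 4: 5 − 2 = 3
  item 5: 5 − 3 = 2
  item 6: 5 − 3 = 2
  item 7: 3
  item 8: 3
  item 9: 5 − 3 = 2
  item 10: 2
  item 11: 4
Sum = 2 + 2 + 2 + 3 + 2 + 2 + 3 + 3 + 2 + 2 + 4 = 27

27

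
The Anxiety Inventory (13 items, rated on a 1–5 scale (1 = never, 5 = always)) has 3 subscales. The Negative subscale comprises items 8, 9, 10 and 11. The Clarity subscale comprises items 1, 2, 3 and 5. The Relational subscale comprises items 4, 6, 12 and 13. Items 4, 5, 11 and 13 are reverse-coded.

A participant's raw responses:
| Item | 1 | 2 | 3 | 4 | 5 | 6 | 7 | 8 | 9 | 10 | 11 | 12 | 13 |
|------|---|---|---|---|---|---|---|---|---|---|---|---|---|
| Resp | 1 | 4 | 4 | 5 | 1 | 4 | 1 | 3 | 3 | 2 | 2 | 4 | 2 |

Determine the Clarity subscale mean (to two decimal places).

Clarity items: 1, 2, 3, 5.
Of these, item 5 is reverse-coded; reverse-coded value = 6 − response.
  item 1: 1
  item 2: 4
  item 3: 4
  item 5: 6 − 1 = 5
Sum = 1 + 4 + 4 + 5 = 14
Mean = 14 / 4 = 3.50

3.50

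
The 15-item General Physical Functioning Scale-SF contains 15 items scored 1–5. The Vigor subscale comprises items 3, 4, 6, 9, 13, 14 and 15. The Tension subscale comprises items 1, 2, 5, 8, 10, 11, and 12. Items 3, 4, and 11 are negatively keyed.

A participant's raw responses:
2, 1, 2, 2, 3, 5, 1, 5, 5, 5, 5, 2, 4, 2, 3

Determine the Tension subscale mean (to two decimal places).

2.71

Tension items: 1, 2, 5, 8, 10, 11, 12.
Of these, item 11 is negatively keyed; on a 1–5 scale, reversed = 6 − raw.
  item 1: 2
  item 2: 1
  item 5: 3
  item 8: 5
  item 10: 5
  item 11: 6 − 5 = 1
  item 12: 2
Sum = 2 + 1 + 3 + 5 + 5 + 1 + 2 = 19
Mean = 19 / 7 = 2.71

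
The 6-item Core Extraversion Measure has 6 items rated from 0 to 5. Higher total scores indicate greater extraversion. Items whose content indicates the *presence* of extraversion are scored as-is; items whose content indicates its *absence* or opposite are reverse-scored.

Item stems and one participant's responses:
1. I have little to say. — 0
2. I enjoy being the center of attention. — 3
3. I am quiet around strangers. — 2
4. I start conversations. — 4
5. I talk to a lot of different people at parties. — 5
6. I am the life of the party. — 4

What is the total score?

24

Items 1, 3 describe the absence/opposite of extraversion → reverse-score.
on a 0–5 scale, reversed = 5 − raw.
  item 1: 5 − 0 = 5
  item 2: 3
  item 3: 5 − 2 = 3
  item 4: 4
  item 5: 5
  item 6: 4
Total = 5 + 3 + 3 + 4 + 5 + 4 = 24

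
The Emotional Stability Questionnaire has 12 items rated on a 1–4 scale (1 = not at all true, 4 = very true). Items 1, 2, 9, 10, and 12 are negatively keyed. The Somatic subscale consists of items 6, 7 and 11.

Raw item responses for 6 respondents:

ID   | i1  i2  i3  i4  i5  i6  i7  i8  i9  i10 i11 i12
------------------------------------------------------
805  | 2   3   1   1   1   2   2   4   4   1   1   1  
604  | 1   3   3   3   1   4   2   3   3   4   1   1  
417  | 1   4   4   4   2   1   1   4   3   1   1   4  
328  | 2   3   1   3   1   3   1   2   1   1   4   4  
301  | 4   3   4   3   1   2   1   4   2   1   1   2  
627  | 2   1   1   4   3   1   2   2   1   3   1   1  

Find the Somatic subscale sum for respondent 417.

Respondent 417 raw: 1, 4, 4, 4, 2, 1, 1, 4, 3, 1, 1, 4.
Somatic items: 6, 7, 11.
Reverse-coded (on a 1–4 scale, reversed = 5 − raw):
  item 6: 1
  item 7: 1
  item 11: 1
Sum = 1 + 1 + 1 = 3

3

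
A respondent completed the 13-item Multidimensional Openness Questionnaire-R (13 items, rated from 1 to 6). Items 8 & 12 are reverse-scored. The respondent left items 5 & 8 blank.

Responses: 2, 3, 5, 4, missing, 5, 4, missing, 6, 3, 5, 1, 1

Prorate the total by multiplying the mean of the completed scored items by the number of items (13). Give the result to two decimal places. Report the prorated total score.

Reverse-coded (on a 1–6 scale, reversed = 7 − raw):
  item 12: 7 − 1 = 6
Completed scored items (11 of 13): 2, 3, 5, 4, 5, 4, 6, 3, 5, 6, 1; sum = 44.
Person mean = 44 / 11 ≈ 4.0000
Prorated total = (44 / 11) × 13 = 52.00 (to 2 dp)

52.00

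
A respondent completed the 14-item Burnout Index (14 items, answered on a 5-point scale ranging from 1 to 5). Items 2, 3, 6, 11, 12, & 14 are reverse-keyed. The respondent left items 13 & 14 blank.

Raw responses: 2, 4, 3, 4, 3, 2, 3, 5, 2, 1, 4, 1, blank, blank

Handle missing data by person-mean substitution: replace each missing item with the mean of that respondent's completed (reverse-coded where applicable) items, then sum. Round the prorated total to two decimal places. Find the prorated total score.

42.00

Reverse-coded (reversed = (1+5) − raw = 6 − raw):
  item 2: 6 − 4 = 2
  item 3: 6 − 3 = 3
  item 6: 6 − 2 = 4
  item 11: 6 − 4 = 2
  item 12: 6 − 1 = 5
Completed scored items (12 of 14): 2, 2, 3, 4, 3, 4, 3, 5, 2, 1, 2, 5; sum = 36.
Person mean = 36 / 12 ≈ 3.0000
Prorated total = (36 / 12) × 14 = 42.00 (to 2 dp)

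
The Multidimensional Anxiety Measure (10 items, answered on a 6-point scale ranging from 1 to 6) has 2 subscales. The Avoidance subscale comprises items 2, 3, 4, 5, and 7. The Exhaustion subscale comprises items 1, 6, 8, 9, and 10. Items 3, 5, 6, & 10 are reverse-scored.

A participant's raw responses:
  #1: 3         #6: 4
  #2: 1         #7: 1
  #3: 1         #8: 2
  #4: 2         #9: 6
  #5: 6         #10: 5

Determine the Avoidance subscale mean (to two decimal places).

Avoidance items: 2, 3, 4, 5, 7.
Of these, items 3 and 5 are reverse-scored; reversed = (1+6) − raw = 7 − raw.
  item 2: 1
  item 3: 7 − 1 = 6
  item 4: 2
  item 5: 7 − 6 = 1
  item 7: 1
Sum = 1 + 6 + 2 + 1 + 1 = 11
Mean = 11 / 5 = 2.20

2.20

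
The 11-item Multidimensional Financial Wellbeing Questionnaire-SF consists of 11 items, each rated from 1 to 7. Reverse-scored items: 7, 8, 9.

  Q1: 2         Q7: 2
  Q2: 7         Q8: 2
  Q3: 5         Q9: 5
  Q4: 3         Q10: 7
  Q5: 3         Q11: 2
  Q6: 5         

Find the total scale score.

49

Apply reverse scoring (on a 1–7 scale, reversed = 8 − raw):
  item 7: 8 − 2 = 6
  item 8: 8 − 2 = 6
  item 9: 8 − 5 = 3
After reverse-coding: 2, 7, 5, 3, 3, 5, 6, 6, 3, 7, 2
Total = 2 + 7 + 5 + 3 + 3 + 5 + 6 + 6 + 3 + 7 + 2 = 49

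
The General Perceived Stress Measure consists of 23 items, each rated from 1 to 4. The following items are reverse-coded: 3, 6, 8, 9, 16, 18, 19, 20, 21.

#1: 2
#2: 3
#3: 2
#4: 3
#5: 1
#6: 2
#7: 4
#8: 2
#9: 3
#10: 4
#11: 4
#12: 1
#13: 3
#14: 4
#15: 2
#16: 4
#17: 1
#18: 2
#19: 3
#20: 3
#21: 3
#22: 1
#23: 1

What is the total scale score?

Reverse-coded items (reversed = (1+4) − raw = 5 − raw):
  item 3: 5 − 2 = 3
  item 6: 5 − 2 = 3
  item 8: 5 − 2 = 3
  item 9: 5 − 3 = 2
  item 16: 5 − 4 = 1
  item 18: 5 − 2 = 3
  item 19: 5 − 3 = 2
  item 20: 5 − 3 = 2
  item 21: 5 − 3 = 2
After reverse-coding: 2, 3, 3, 3, 1, 3, 4, 3, 2, 4, 4, 1, 3, 4, 2, 1, 1, 3, 2, 2, 2, 1, 1
Total = 2 + 3 + 3 + 3 + 1 + 3 + 4 + 3 + 2 + 4 + 4 + 1 + 3 + 4 + 2 + 1 + 1 + 3 + 2 + 2 + 2 + 1 + 1 = 55

55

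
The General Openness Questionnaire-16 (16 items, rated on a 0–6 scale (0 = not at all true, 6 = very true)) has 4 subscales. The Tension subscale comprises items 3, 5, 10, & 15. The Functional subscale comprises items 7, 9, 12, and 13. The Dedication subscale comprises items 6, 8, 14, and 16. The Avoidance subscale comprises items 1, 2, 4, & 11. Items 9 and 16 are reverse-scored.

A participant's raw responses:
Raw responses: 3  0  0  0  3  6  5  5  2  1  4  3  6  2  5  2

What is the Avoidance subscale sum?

7

Avoidance items: 1, 2, 4, 11.
  item 1: 3
  item 2: 0
  item 4: 0
  item 11: 4
Sum = 3 + 0 + 0 + 4 = 7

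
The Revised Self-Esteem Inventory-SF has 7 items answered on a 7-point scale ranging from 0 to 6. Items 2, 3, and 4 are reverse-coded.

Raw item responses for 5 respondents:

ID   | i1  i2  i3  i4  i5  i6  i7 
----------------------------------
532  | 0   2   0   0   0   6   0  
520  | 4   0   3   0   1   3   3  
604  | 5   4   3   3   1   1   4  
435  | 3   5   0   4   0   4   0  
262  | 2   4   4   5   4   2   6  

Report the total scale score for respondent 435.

16

Respondent 435 raw: 3, 5, 0, 4, 0, 4, 0.
Reverse-coded (reversed = (0+6) − raw = 6 − raw):
  item 1: 3
  item 2: 6 − 5 = 1
  item 3: 6 − 0 = 6
  item 4: 6 − 4 = 2
  item 5: 0
  item 6: 4
  item 7: 0
Sum = 3 + 1 + 6 + 2 + 0 + 4 + 0 = 16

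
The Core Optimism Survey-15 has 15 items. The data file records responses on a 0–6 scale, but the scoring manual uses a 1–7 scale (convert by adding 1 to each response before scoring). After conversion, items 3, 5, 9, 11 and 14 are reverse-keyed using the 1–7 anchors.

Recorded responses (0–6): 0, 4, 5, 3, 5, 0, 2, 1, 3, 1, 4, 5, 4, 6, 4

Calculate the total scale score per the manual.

Convert to 1–7: 1, 5, 6, 4, 6, 1, 3, 2, 4, 2, 5, 6, 5, 7, 5
Reverse-coded (reverse-coded value = 8 − response):
  item 3: 8 − 6 = 2
  item 5: 8 − 6 = 2
  item 9: 8 − 4 = 4
  item 11: 8 − 5 = 3
  item 14: 8 − 7 = 1
Scored: 1, 5, 2, 4, 2, 1, 3, 2, 4, 2, 3, 6, 5, 1, 5
Total = 46

46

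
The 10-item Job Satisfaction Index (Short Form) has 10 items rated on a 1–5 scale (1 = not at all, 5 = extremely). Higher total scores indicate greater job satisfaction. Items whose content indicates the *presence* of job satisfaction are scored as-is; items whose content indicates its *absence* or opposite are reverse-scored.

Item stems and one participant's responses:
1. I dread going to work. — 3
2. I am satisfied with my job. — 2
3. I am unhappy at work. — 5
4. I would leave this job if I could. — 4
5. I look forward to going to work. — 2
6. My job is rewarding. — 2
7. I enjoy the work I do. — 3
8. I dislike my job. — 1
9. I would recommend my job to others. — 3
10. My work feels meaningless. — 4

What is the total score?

25

Items 1, 3, 4, 8, 10 describe the absence/opposite of job satisfaction → reverse-score.
reversed = (1+5) − raw = 6 − raw.
  item 1: 6 − 3 = 3
  item 2: 2
  item 3: 6 − 5 = 1
  item 4: 6 − 4 = 2
  item 5: 2
  item 6: 2
  item 7: 3
  item 8: 6 − 1 = 5
  item 9: 3
  item 10: 6 − 4 = 2
Total = 3 + 2 + 1 + 2 + 2 + 2 + 3 + 5 + 3 + 2 = 25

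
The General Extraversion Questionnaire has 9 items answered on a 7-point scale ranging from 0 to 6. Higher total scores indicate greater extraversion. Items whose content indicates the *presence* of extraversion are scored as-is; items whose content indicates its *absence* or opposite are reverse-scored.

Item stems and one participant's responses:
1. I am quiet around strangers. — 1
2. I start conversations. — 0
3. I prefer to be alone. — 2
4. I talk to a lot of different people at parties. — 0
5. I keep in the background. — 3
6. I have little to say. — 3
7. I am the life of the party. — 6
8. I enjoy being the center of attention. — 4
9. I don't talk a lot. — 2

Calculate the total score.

Items 1, 3, 5, 6, 9 describe the absence/opposite of extraversion → reverse-score.
reversed = (0+6) − raw = 6 − raw.
  item 1: 6 − 1 = 5
  item 2: 0
  item 3: 6 − 2 = 4
  item 4: 0
  item 5: 6 − 3 = 3
  item 6: 6 − 3 = 3
  item 7: 6
  item 8: 4
  item 9: 6 − 2 = 4
Total = 5 + 0 + 4 + 0 + 3 + 3 + 6 + 4 + 4 = 29

29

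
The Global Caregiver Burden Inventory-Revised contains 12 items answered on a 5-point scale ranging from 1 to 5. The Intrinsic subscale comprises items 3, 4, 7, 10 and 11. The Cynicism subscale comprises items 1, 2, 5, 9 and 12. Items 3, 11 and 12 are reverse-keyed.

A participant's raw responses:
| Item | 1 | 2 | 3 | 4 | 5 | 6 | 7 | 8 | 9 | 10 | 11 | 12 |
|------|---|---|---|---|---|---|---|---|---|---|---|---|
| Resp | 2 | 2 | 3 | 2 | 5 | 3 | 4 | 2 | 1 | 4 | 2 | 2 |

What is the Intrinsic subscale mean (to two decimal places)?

3.40

Intrinsic items: 3, 4, 7, 10, 11.
Of these, items 3 and 11 are reverse-keyed; reverse-coded value = 6 − response.
  item 3: 6 − 3 = 3
  item 4: 2
  item 7: 4
  item 10: 4
  item 11: 6 − 2 = 4
Sum = 3 + 2 + 4 + 4 + 4 = 17
Mean = 17 / 5 = 3.40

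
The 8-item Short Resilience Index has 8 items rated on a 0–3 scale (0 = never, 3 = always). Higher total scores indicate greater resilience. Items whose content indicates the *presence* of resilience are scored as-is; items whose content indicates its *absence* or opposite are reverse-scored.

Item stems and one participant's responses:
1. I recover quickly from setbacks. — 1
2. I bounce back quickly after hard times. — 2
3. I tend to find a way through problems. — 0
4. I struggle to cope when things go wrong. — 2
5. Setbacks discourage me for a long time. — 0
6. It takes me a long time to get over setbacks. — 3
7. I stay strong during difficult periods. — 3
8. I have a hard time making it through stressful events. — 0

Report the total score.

13

Items 4, 5, 6, 8 describe the absence/opposite of resilience → reverse-score.
on a 0–3 scale, reversed = 3 − raw.
  item 1: 1
  item 2: 2
  item 3: 0
  item 4: 3 − 2 = 1
  item 5: 3 − 0 = 3
  item 6: 3 − 3 = 0
  item 7: 3
  item 8: 3 − 0 = 3
Total = 1 + 2 + 0 + 1 + 3 + 0 + 3 + 3 = 13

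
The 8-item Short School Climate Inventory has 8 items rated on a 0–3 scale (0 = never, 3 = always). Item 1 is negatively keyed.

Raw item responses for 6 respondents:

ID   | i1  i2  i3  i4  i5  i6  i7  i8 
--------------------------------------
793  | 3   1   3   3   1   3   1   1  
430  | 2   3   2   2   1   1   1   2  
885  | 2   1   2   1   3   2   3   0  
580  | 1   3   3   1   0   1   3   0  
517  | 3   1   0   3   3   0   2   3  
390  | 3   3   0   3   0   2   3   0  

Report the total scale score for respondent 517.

Respondent 517 raw: 3, 1, 0, 3, 3, 0, 2, 3.
Reverse-coded (on a 0–3 scale, reversed = 3 − raw):
  item 1: 3 − 3 = 0
  item 2: 1
  item 3: 0
  item 4: 3
  item 5: 3
  item 6: 0
  item 7: 2
  item 8: 3
Sum = 0 + 1 + 0 + 3 + 3 + 0 + 2 + 3 = 12

12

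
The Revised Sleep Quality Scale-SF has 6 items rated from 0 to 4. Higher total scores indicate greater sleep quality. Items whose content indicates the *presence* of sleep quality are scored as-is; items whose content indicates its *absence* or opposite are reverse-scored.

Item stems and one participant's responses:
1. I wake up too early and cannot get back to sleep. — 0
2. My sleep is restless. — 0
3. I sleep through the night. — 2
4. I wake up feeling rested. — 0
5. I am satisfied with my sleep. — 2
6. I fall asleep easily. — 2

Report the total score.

Items 1, 2 describe the absence/opposite of sleep quality → reverse-score.
on a 0–4 scale, reversed = 4 − raw.
  item 1: 4 − 0 = 4
  item 2: 4 − 0 = 4
  item 3: 2
  item 4: 0
  item 5: 2
  item 6: 2
Total = 4 + 4 + 2 + 0 + 2 + 2 = 14

14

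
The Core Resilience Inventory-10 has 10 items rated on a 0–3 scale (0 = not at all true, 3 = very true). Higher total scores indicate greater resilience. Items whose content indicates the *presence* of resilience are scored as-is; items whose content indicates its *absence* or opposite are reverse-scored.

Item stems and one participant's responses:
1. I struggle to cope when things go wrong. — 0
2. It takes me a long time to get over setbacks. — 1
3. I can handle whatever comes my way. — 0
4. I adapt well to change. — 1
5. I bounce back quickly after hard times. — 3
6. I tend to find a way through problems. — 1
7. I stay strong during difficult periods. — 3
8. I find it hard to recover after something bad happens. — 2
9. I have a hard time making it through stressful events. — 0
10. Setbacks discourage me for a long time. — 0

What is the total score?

20

Items 1, 2, 8, 9, 10 describe the absence/opposite of resilience → reverse-score.
reversed = (0+3) − raw = 3 − raw.
  item 1: 3 − 0 = 3
  item 2: 3 − 1 = 2
  item 3: 0
  item 4: 1
  item 5: 3
  item 6: 1
  item 7: 3
  item 8: 3 − 2 = 1
  item 9: 3 − 0 = 3
  item 10: 3 − 0 = 3
Total = 3 + 2 + 0 + 1 + 3 + 1 + 3 + 1 + 3 + 3 = 20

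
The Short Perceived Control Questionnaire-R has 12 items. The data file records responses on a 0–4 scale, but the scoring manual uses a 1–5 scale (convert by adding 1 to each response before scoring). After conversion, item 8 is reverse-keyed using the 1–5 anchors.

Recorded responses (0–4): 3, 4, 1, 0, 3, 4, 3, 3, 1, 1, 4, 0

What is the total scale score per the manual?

Convert to 1–5: 4, 5, 2, 1, 4, 5, 4, 4, 2, 2, 5, 1
Reverse-coded (reverse-coded value = 6 − response):
  item 8: 6 − 4 = 2
Scored: 4, 5, 2, 1, 4, 5, 4, 2, 2, 2, 5, 1
Total = 37

37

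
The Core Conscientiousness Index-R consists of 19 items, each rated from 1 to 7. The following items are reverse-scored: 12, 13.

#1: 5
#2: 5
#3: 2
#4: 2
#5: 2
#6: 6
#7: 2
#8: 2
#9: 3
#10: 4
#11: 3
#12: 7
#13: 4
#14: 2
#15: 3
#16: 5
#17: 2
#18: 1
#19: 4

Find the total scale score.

Reversing items 12 and 13 with 8 − raw:
Total = 5 + 5 + 2 + 2 + 2 + 6 + 2 + 2 + 3 + 4 + 3 + (8−7) + (8−4) + 2 + 3 + 5 + 2 + 1 + 4
      = 5 + 5 + 2 + 2 + 2 + 6 + 2 + 2 + 3 + 4 + 3 + 1 + 4 + 2 + 3 + 5 + 2 + 1 + 4 = 58

58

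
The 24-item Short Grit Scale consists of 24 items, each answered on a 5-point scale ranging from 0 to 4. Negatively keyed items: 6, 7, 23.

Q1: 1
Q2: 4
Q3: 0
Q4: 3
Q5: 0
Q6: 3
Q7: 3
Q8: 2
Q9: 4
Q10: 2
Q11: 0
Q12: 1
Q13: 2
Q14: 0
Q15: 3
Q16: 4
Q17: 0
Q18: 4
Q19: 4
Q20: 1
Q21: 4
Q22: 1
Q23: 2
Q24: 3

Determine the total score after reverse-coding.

47

Apply reverse scoring (reversed = (0+4) − raw = 4 − raw):
  item 6: 4 − 3 = 1
  item 7: 4 − 3 = 1
  item 23: 4 − 2 = 2
Scored responses: 1, 4, 0, 3, 0, 1, 1, 2, 4, 2, 0, 1, 2, 0, 3, 4, 0, 4, 4, 1, 4, 1, 2, 3
Total = 1 + 4 + 0 + 3 + 0 + 1 + 1 + 2 + 4 + 2 + 0 + 1 + 2 + 0 + 3 + 4 + 0 + 4 + 4 + 1 + 4 + 1 + 2 + 3 = 47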